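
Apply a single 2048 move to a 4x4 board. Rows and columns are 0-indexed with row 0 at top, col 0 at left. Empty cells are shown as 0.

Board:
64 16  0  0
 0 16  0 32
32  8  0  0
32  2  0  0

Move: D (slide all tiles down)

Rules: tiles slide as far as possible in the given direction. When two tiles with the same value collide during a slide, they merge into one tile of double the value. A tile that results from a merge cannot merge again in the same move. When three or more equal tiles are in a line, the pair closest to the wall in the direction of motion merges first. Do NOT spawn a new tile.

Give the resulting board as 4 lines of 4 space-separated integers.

Slide down:
col 0: [64, 0, 32, 32] -> [0, 0, 64, 64]
col 1: [16, 16, 8, 2] -> [0, 32, 8, 2]
col 2: [0, 0, 0, 0] -> [0, 0, 0, 0]
col 3: [0, 32, 0, 0] -> [0, 0, 0, 32]

Answer:  0  0  0  0
 0 32  0  0
64  8  0  0
64  2  0 32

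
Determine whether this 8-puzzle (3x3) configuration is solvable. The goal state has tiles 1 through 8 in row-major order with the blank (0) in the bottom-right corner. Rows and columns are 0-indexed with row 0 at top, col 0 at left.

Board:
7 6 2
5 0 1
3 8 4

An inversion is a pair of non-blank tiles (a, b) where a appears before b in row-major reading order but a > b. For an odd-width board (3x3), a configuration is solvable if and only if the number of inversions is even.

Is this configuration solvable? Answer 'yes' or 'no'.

Inversions (pairs i<j in row-major order where tile[i] > tile[j] > 0): 16
16 is even, so the puzzle is solvable.

Answer: yes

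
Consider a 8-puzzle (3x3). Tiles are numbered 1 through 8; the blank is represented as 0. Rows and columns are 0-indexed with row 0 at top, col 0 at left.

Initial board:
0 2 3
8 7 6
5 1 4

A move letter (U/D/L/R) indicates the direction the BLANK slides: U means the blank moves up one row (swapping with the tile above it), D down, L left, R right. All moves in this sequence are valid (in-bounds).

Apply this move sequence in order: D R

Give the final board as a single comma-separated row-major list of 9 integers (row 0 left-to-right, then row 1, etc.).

Answer: 8, 2, 3, 7, 0, 6, 5, 1, 4

Derivation:
After move 1 (D):
8 2 3
0 7 6
5 1 4

After move 2 (R):
8 2 3
7 0 6
5 1 4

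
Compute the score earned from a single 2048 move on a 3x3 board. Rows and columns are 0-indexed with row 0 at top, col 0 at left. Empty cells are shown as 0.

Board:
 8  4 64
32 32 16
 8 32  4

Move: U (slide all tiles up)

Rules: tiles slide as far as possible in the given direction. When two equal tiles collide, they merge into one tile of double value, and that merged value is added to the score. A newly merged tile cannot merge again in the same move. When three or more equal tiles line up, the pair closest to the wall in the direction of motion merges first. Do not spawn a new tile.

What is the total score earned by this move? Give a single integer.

Answer: 64

Derivation:
Slide up:
col 0: [8, 32, 8] -> [8, 32, 8]  score +0 (running 0)
col 1: [4, 32, 32] -> [4, 64, 0]  score +64 (running 64)
col 2: [64, 16, 4] -> [64, 16, 4]  score +0 (running 64)
Board after move:
 8  4 64
32 64 16
 8  0  4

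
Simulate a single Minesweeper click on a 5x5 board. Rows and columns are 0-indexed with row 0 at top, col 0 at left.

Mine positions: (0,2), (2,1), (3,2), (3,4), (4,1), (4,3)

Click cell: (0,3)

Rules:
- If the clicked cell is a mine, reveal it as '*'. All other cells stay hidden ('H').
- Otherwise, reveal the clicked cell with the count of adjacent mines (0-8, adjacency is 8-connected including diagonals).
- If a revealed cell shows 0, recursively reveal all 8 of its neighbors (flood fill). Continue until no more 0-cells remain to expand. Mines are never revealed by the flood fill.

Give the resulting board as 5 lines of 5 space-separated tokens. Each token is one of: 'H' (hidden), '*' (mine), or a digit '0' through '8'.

H H H 1 H
H H H H H
H H H H H
H H H H H
H H H H H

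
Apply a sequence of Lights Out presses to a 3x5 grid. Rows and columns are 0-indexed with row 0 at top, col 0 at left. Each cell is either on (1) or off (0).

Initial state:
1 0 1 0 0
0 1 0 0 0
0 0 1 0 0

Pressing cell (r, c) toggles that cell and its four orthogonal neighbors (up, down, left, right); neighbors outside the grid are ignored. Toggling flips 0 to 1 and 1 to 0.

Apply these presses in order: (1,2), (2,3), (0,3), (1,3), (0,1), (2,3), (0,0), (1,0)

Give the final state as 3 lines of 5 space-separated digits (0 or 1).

After press 1 at (1,2):
1 0 0 0 0
0 0 1 1 0
0 0 0 0 0

After press 2 at (2,3):
1 0 0 0 0
0 0 1 0 0
0 0 1 1 1

After press 3 at (0,3):
1 0 1 1 1
0 0 1 1 0
0 0 1 1 1

After press 4 at (1,3):
1 0 1 0 1
0 0 0 0 1
0 0 1 0 1

After press 5 at (0,1):
0 1 0 0 1
0 1 0 0 1
0 0 1 0 1

After press 6 at (2,3):
0 1 0 0 1
0 1 0 1 1
0 0 0 1 0

After press 7 at (0,0):
1 0 0 0 1
1 1 0 1 1
0 0 0 1 0

After press 8 at (1,0):
0 0 0 0 1
0 0 0 1 1
1 0 0 1 0

Answer: 0 0 0 0 1
0 0 0 1 1
1 0 0 1 0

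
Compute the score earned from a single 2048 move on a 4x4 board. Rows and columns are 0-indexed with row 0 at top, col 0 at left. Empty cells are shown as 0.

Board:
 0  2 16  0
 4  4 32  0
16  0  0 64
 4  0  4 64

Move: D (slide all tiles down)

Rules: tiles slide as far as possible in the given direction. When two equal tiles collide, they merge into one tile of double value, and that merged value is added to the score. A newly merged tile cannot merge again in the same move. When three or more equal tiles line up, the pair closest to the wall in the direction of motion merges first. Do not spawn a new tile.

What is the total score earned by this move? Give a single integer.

Slide down:
col 0: [0, 4, 16, 4] -> [0, 4, 16, 4]  score +0 (running 0)
col 1: [2, 4, 0, 0] -> [0, 0, 2, 4]  score +0 (running 0)
col 2: [16, 32, 0, 4] -> [0, 16, 32, 4]  score +0 (running 0)
col 3: [0, 0, 64, 64] -> [0, 0, 0, 128]  score +128 (running 128)
Board after move:
  0   0   0   0
  4   0  16   0
 16   2  32   0
  4   4   4 128

Answer: 128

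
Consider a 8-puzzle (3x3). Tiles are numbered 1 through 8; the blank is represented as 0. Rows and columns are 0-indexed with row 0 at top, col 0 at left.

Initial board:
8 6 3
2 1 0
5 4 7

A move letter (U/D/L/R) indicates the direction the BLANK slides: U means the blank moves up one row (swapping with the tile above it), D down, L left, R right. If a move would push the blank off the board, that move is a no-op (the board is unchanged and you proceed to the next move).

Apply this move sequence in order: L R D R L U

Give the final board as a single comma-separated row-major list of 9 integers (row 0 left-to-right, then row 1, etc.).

Answer: 8, 6, 3, 2, 0, 7, 5, 1, 4

Derivation:
After move 1 (L):
8 6 3
2 0 1
5 4 7

After move 2 (R):
8 6 3
2 1 0
5 4 7

After move 3 (D):
8 6 3
2 1 7
5 4 0

After move 4 (R):
8 6 3
2 1 7
5 4 0

After move 5 (L):
8 6 3
2 1 7
5 0 4

After move 6 (U):
8 6 3
2 0 7
5 1 4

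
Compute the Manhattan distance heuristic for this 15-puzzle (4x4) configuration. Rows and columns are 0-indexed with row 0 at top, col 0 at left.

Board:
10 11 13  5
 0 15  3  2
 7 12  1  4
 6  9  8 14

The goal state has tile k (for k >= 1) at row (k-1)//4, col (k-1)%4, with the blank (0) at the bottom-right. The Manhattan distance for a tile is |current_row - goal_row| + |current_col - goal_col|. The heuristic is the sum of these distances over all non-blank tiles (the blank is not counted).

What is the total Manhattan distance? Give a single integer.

Answer: 43

Derivation:
Tile 10: at (0,0), goal (2,1), distance |0-2|+|0-1| = 3
Tile 11: at (0,1), goal (2,2), distance |0-2|+|1-2| = 3
Tile 13: at (0,2), goal (3,0), distance |0-3|+|2-0| = 5
Tile 5: at (0,3), goal (1,0), distance |0-1|+|3-0| = 4
Tile 15: at (1,1), goal (3,2), distance |1-3|+|1-2| = 3
Tile 3: at (1,2), goal (0,2), distance |1-0|+|2-2| = 1
Tile 2: at (1,3), goal (0,1), distance |1-0|+|3-1| = 3
Tile 7: at (2,0), goal (1,2), distance |2-1|+|0-2| = 3
Tile 12: at (2,1), goal (2,3), distance |2-2|+|1-3| = 2
Tile 1: at (2,2), goal (0,0), distance |2-0|+|2-0| = 4
Tile 4: at (2,3), goal (0,3), distance |2-0|+|3-3| = 2
Tile 6: at (3,0), goal (1,1), distance |3-1|+|0-1| = 3
Tile 9: at (3,1), goal (2,0), distance |3-2|+|1-0| = 2
Tile 8: at (3,2), goal (1,3), distance |3-1|+|2-3| = 3
Tile 14: at (3,3), goal (3,1), distance |3-3|+|3-1| = 2
Sum: 3 + 3 + 5 + 4 + 3 + 1 + 3 + 3 + 2 + 4 + 2 + 3 + 2 + 3 + 2 = 43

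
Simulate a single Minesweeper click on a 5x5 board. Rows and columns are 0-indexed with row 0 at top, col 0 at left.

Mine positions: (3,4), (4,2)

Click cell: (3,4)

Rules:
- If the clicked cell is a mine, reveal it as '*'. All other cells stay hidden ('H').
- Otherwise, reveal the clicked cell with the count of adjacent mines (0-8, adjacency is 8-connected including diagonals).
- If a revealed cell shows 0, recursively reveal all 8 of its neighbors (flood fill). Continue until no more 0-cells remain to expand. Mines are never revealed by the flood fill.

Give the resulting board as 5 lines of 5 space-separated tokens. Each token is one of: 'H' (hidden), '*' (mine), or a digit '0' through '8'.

H H H H H
H H H H H
H H H H H
H H H H *
H H H H H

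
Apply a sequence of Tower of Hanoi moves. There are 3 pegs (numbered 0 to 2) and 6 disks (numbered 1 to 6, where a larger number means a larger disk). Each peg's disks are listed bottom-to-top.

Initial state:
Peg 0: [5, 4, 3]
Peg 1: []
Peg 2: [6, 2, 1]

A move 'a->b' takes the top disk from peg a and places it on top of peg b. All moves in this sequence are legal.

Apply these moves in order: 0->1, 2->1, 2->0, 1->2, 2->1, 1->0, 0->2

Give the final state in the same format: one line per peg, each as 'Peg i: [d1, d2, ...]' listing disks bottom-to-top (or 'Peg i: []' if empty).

After move 1 (0->1):
Peg 0: [5, 4]
Peg 1: [3]
Peg 2: [6, 2, 1]

After move 2 (2->1):
Peg 0: [5, 4]
Peg 1: [3, 1]
Peg 2: [6, 2]

After move 3 (2->0):
Peg 0: [5, 4, 2]
Peg 1: [3, 1]
Peg 2: [6]

After move 4 (1->2):
Peg 0: [5, 4, 2]
Peg 1: [3]
Peg 2: [6, 1]

After move 5 (2->1):
Peg 0: [5, 4, 2]
Peg 1: [3, 1]
Peg 2: [6]

After move 6 (1->0):
Peg 0: [5, 4, 2, 1]
Peg 1: [3]
Peg 2: [6]

After move 7 (0->2):
Peg 0: [5, 4, 2]
Peg 1: [3]
Peg 2: [6, 1]

Answer: Peg 0: [5, 4, 2]
Peg 1: [3]
Peg 2: [6, 1]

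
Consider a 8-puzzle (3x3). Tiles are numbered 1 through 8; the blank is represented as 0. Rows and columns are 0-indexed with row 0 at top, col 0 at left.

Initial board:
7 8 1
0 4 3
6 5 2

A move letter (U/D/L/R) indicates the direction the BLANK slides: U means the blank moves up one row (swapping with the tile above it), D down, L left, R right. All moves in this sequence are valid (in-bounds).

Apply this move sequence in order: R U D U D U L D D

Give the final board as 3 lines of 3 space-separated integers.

Answer: 4 7 1
6 8 3
0 5 2

Derivation:
After move 1 (R):
7 8 1
4 0 3
6 5 2

After move 2 (U):
7 0 1
4 8 3
6 5 2

After move 3 (D):
7 8 1
4 0 3
6 5 2

After move 4 (U):
7 0 1
4 8 3
6 5 2

After move 5 (D):
7 8 1
4 0 3
6 5 2

After move 6 (U):
7 0 1
4 8 3
6 5 2

After move 7 (L):
0 7 1
4 8 3
6 5 2

After move 8 (D):
4 7 1
0 8 3
6 5 2

After move 9 (D):
4 7 1
6 8 3
0 5 2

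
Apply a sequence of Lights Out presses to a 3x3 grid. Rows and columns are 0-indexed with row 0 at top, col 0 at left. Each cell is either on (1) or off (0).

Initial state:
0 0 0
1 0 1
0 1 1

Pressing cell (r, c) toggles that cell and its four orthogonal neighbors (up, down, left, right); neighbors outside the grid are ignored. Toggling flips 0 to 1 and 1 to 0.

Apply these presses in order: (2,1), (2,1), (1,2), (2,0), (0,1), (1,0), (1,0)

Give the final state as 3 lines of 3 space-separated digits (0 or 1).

Answer: 1 1 0
0 0 0
1 0 0

Derivation:
After press 1 at (2,1):
0 0 0
1 1 1
1 0 0

After press 2 at (2,1):
0 0 0
1 0 1
0 1 1

After press 3 at (1,2):
0 0 1
1 1 0
0 1 0

After press 4 at (2,0):
0 0 1
0 1 0
1 0 0

After press 5 at (0,1):
1 1 0
0 0 0
1 0 0

After press 6 at (1,0):
0 1 0
1 1 0
0 0 0

After press 7 at (1,0):
1 1 0
0 0 0
1 0 0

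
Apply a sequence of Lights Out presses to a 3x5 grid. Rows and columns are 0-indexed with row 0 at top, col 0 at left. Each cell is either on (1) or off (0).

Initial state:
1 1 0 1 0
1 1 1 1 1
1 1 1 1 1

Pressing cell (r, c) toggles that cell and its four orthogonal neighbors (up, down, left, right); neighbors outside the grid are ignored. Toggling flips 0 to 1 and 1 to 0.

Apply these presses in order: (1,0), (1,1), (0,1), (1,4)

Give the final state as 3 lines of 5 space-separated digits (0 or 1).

Answer: 1 1 1 1 1
1 0 0 0 0
0 0 1 1 0

Derivation:
After press 1 at (1,0):
0 1 0 1 0
0 0 1 1 1
0 1 1 1 1

After press 2 at (1,1):
0 0 0 1 0
1 1 0 1 1
0 0 1 1 1

After press 3 at (0,1):
1 1 1 1 0
1 0 0 1 1
0 0 1 1 1

After press 4 at (1,4):
1 1 1 1 1
1 0 0 0 0
0 0 1 1 0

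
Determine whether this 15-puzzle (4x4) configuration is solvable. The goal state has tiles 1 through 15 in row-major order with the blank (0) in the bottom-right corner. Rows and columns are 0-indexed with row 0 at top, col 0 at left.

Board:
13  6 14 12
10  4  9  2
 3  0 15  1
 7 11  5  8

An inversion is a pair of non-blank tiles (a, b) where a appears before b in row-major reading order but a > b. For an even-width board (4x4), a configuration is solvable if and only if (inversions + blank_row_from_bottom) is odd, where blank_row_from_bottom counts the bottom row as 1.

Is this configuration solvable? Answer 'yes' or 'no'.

Answer: yes

Derivation:
Inversions: 65
Blank is in row 2 (0-indexed from top), which is row 2 counting from the bottom (bottom = 1).
65 + 2 = 67, which is odd, so the puzzle is solvable.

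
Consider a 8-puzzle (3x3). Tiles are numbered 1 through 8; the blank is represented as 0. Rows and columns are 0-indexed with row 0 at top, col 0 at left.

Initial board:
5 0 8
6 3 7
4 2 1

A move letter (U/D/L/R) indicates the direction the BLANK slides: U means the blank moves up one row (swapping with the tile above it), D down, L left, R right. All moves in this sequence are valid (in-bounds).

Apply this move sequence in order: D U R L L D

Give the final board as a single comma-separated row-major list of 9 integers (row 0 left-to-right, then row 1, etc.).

After move 1 (D):
5 3 8
6 0 7
4 2 1

After move 2 (U):
5 0 8
6 3 7
4 2 1

After move 3 (R):
5 8 0
6 3 7
4 2 1

After move 4 (L):
5 0 8
6 3 7
4 2 1

After move 5 (L):
0 5 8
6 3 7
4 2 1

After move 6 (D):
6 5 8
0 3 7
4 2 1

Answer: 6, 5, 8, 0, 3, 7, 4, 2, 1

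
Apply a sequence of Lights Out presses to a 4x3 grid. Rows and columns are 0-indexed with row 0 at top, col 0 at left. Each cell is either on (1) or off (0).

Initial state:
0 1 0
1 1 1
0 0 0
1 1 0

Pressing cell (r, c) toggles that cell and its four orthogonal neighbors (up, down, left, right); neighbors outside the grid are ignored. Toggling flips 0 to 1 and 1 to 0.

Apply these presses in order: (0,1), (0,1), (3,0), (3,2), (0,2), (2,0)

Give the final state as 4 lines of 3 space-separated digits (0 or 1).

Answer: 0 0 1
0 1 0
0 1 1
1 1 1

Derivation:
After press 1 at (0,1):
1 0 1
1 0 1
0 0 0
1 1 0

After press 2 at (0,1):
0 1 0
1 1 1
0 0 0
1 1 0

After press 3 at (3,0):
0 1 0
1 1 1
1 0 0
0 0 0

After press 4 at (3,2):
0 1 0
1 1 1
1 0 1
0 1 1

After press 5 at (0,2):
0 0 1
1 1 0
1 0 1
0 1 1

After press 6 at (2,0):
0 0 1
0 1 0
0 1 1
1 1 1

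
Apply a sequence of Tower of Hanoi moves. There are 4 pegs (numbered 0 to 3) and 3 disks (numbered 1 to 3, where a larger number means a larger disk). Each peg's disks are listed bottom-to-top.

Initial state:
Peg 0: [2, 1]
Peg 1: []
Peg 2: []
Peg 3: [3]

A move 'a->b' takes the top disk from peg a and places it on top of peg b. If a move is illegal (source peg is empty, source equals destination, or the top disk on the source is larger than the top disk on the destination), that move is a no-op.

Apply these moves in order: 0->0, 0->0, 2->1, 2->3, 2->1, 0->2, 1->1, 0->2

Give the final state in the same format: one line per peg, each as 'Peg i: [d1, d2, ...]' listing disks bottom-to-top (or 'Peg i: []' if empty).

After move 1 (0->0):
Peg 0: [2, 1]
Peg 1: []
Peg 2: []
Peg 3: [3]

After move 2 (0->0):
Peg 0: [2, 1]
Peg 1: []
Peg 2: []
Peg 3: [3]

After move 3 (2->1):
Peg 0: [2, 1]
Peg 1: []
Peg 2: []
Peg 3: [3]

After move 4 (2->3):
Peg 0: [2, 1]
Peg 1: []
Peg 2: []
Peg 3: [3]

After move 5 (2->1):
Peg 0: [2, 1]
Peg 1: []
Peg 2: []
Peg 3: [3]

After move 6 (0->2):
Peg 0: [2]
Peg 1: []
Peg 2: [1]
Peg 3: [3]

After move 7 (1->1):
Peg 0: [2]
Peg 1: []
Peg 2: [1]
Peg 3: [3]

After move 8 (0->2):
Peg 0: [2]
Peg 1: []
Peg 2: [1]
Peg 3: [3]

Answer: Peg 0: [2]
Peg 1: []
Peg 2: [1]
Peg 3: [3]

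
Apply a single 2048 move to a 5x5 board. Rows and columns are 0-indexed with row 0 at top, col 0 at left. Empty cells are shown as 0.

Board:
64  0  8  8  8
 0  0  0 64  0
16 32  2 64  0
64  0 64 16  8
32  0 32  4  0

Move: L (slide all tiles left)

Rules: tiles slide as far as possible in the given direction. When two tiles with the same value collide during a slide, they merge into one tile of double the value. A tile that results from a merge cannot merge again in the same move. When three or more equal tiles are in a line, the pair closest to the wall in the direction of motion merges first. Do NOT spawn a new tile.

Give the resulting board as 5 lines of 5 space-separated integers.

Answer:  64  16   8   0   0
 64   0   0   0   0
 16  32   2  64   0
128  16   8   0   0
 64   4   0   0   0

Derivation:
Slide left:
row 0: [64, 0, 8, 8, 8] -> [64, 16, 8, 0, 0]
row 1: [0, 0, 0, 64, 0] -> [64, 0, 0, 0, 0]
row 2: [16, 32, 2, 64, 0] -> [16, 32, 2, 64, 0]
row 3: [64, 0, 64, 16, 8] -> [128, 16, 8, 0, 0]
row 4: [32, 0, 32, 4, 0] -> [64, 4, 0, 0, 0]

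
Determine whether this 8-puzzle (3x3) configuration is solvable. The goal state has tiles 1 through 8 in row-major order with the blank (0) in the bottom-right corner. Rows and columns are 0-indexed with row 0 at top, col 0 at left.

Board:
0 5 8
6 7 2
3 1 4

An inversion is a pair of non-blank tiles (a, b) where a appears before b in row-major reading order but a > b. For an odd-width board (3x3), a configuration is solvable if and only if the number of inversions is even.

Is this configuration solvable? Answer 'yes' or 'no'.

Inversions (pairs i<j in row-major order where tile[i] > tile[j] > 0): 20
20 is even, so the puzzle is solvable.

Answer: yes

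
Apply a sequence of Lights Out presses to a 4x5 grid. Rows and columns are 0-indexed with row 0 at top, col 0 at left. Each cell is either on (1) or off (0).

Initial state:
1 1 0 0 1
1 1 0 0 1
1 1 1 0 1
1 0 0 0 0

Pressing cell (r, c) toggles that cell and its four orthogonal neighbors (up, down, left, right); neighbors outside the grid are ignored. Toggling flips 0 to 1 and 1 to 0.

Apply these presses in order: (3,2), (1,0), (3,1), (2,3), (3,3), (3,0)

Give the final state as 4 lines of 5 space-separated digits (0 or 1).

Answer: 0 1 0 0 1
0 0 0 1 1
1 0 1 0 0
1 1 1 1 1

Derivation:
After press 1 at (3,2):
1 1 0 0 1
1 1 0 0 1
1 1 0 0 1
1 1 1 1 0

After press 2 at (1,0):
0 1 0 0 1
0 0 0 0 1
0 1 0 0 1
1 1 1 1 0

After press 3 at (3,1):
0 1 0 0 1
0 0 0 0 1
0 0 0 0 1
0 0 0 1 0

After press 4 at (2,3):
0 1 0 0 1
0 0 0 1 1
0 0 1 1 0
0 0 0 0 0

After press 5 at (3,3):
0 1 0 0 1
0 0 0 1 1
0 0 1 0 0
0 0 1 1 1

After press 6 at (3,0):
0 1 0 0 1
0 0 0 1 1
1 0 1 0 0
1 1 1 1 1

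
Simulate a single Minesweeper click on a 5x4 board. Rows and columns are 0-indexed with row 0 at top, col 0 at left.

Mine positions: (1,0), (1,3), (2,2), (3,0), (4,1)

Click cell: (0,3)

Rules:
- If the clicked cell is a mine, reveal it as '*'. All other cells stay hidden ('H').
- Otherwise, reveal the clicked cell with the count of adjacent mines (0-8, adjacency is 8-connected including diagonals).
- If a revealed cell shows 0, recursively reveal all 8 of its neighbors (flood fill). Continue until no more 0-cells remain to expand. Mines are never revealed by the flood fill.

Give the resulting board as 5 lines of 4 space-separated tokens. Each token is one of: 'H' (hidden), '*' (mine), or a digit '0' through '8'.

H H H 1
H H H H
H H H H
H H H H
H H H H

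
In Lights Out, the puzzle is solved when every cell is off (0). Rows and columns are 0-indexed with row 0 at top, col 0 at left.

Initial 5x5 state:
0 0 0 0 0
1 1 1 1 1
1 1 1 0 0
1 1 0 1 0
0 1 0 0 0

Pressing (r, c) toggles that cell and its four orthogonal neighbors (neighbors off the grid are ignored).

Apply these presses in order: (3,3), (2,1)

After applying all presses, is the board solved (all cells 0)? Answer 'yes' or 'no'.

Answer: no

Derivation:
After press 1 at (3,3):
0 0 0 0 0
1 1 1 1 1
1 1 1 1 0
1 1 1 0 1
0 1 0 1 0

After press 2 at (2,1):
0 0 0 0 0
1 0 1 1 1
0 0 0 1 0
1 0 1 0 1
0 1 0 1 0

Lights still on: 10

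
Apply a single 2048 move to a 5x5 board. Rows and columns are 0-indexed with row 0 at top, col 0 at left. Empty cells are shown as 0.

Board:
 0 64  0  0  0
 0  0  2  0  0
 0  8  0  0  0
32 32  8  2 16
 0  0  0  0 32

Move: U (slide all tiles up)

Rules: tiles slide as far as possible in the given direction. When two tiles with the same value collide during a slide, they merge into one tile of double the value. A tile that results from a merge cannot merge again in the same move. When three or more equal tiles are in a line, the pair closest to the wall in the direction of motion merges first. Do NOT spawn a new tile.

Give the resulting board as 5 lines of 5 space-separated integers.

Answer: 32 64  2  2 16
 0  8  8  0 32
 0 32  0  0  0
 0  0  0  0  0
 0  0  0  0  0

Derivation:
Slide up:
col 0: [0, 0, 0, 32, 0] -> [32, 0, 0, 0, 0]
col 1: [64, 0, 8, 32, 0] -> [64, 8, 32, 0, 0]
col 2: [0, 2, 0, 8, 0] -> [2, 8, 0, 0, 0]
col 3: [0, 0, 0, 2, 0] -> [2, 0, 0, 0, 0]
col 4: [0, 0, 0, 16, 32] -> [16, 32, 0, 0, 0]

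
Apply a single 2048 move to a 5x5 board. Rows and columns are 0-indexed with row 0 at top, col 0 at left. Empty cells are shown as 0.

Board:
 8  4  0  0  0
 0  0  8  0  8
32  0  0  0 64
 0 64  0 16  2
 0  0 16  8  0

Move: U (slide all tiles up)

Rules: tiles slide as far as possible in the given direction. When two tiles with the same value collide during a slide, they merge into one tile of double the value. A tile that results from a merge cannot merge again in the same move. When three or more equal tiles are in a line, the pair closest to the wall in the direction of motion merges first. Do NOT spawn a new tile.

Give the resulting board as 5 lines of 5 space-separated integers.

Answer:  8  4  8 16  8
32 64 16  8 64
 0  0  0  0  2
 0  0  0  0  0
 0  0  0  0  0

Derivation:
Slide up:
col 0: [8, 0, 32, 0, 0] -> [8, 32, 0, 0, 0]
col 1: [4, 0, 0, 64, 0] -> [4, 64, 0, 0, 0]
col 2: [0, 8, 0, 0, 16] -> [8, 16, 0, 0, 0]
col 3: [0, 0, 0, 16, 8] -> [16, 8, 0, 0, 0]
col 4: [0, 8, 64, 2, 0] -> [8, 64, 2, 0, 0]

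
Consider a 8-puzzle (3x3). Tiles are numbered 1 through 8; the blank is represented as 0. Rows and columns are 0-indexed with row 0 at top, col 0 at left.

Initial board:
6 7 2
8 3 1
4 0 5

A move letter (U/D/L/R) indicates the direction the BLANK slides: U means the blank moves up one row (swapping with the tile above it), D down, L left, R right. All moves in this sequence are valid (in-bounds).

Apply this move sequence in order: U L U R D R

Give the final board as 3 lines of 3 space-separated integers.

After move 1 (U):
6 7 2
8 0 1
4 3 5

After move 2 (L):
6 7 2
0 8 1
4 3 5

After move 3 (U):
0 7 2
6 8 1
4 3 5

After move 4 (R):
7 0 2
6 8 1
4 3 5

After move 5 (D):
7 8 2
6 0 1
4 3 5

After move 6 (R):
7 8 2
6 1 0
4 3 5

Answer: 7 8 2
6 1 0
4 3 5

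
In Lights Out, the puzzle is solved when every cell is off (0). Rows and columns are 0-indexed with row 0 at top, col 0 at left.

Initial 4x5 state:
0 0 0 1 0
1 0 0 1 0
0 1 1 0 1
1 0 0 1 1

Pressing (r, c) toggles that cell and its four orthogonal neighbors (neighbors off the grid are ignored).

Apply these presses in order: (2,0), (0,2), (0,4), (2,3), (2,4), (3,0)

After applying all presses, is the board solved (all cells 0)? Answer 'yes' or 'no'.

After press 1 at (2,0):
0 0 0 1 0
0 0 0 1 0
1 0 1 0 1
0 0 0 1 1

After press 2 at (0,2):
0 1 1 0 0
0 0 1 1 0
1 0 1 0 1
0 0 0 1 1

After press 3 at (0,4):
0 1 1 1 1
0 0 1 1 1
1 0 1 0 1
0 0 0 1 1

After press 4 at (2,3):
0 1 1 1 1
0 0 1 0 1
1 0 0 1 0
0 0 0 0 1

After press 5 at (2,4):
0 1 1 1 1
0 0 1 0 0
1 0 0 0 1
0 0 0 0 0

After press 6 at (3,0):
0 1 1 1 1
0 0 1 0 0
0 0 0 0 1
1 1 0 0 0

Lights still on: 8

Answer: no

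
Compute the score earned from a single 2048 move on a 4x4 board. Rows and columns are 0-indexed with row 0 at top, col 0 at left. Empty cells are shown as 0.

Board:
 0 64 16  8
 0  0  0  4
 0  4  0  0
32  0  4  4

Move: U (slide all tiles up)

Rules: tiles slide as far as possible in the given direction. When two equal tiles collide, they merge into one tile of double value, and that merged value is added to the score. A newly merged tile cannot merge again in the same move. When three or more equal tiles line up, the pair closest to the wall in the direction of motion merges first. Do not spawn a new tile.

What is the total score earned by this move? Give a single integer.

Slide up:
col 0: [0, 0, 0, 32] -> [32, 0, 0, 0]  score +0 (running 0)
col 1: [64, 0, 4, 0] -> [64, 4, 0, 0]  score +0 (running 0)
col 2: [16, 0, 0, 4] -> [16, 4, 0, 0]  score +0 (running 0)
col 3: [8, 4, 0, 4] -> [8, 8, 0, 0]  score +8 (running 8)
Board after move:
32 64 16  8
 0  4  4  8
 0  0  0  0
 0  0  0  0

Answer: 8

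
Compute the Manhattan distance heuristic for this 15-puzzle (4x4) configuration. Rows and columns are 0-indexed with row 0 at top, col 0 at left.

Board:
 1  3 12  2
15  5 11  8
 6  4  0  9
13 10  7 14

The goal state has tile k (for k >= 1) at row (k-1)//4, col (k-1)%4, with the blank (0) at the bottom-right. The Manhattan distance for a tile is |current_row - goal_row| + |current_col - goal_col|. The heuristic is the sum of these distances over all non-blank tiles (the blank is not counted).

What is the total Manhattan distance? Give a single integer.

Answer: 26

Derivation:
Tile 1: at (0,0), goal (0,0), distance |0-0|+|0-0| = 0
Tile 3: at (0,1), goal (0,2), distance |0-0|+|1-2| = 1
Tile 12: at (0,2), goal (2,3), distance |0-2|+|2-3| = 3
Tile 2: at (0,3), goal (0,1), distance |0-0|+|3-1| = 2
Tile 15: at (1,0), goal (3,2), distance |1-3|+|0-2| = 4
Tile 5: at (1,1), goal (1,0), distance |1-1|+|1-0| = 1
Tile 11: at (1,2), goal (2,2), distance |1-2|+|2-2| = 1
Tile 8: at (1,3), goal (1,3), distance |1-1|+|3-3| = 0
Tile 6: at (2,0), goal (1,1), distance |2-1|+|0-1| = 2
Tile 4: at (2,1), goal (0,3), distance |2-0|+|1-3| = 4
Tile 9: at (2,3), goal (2,0), distance |2-2|+|3-0| = 3
Tile 13: at (3,0), goal (3,0), distance |3-3|+|0-0| = 0
Tile 10: at (3,1), goal (2,1), distance |3-2|+|1-1| = 1
Tile 7: at (3,2), goal (1,2), distance |3-1|+|2-2| = 2
Tile 14: at (3,3), goal (3,1), distance |3-3|+|3-1| = 2
Sum: 0 + 1 + 3 + 2 + 4 + 1 + 1 + 0 + 2 + 4 + 3 + 0 + 1 + 2 + 2 = 26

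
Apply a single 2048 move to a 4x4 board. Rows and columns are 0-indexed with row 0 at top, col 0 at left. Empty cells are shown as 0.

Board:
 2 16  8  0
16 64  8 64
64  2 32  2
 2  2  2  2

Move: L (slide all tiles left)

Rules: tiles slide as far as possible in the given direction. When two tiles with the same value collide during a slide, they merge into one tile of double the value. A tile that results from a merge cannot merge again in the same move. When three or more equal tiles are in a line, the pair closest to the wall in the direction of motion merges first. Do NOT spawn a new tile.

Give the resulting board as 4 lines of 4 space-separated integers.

Slide left:
row 0: [2, 16, 8, 0] -> [2, 16, 8, 0]
row 1: [16, 64, 8, 64] -> [16, 64, 8, 64]
row 2: [64, 2, 32, 2] -> [64, 2, 32, 2]
row 3: [2, 2, 2, 2] -> [4, 4, 0, 0]

Answer:  2 16  8  0
16 64  8 64
64  2 32  2
 4  4  0  0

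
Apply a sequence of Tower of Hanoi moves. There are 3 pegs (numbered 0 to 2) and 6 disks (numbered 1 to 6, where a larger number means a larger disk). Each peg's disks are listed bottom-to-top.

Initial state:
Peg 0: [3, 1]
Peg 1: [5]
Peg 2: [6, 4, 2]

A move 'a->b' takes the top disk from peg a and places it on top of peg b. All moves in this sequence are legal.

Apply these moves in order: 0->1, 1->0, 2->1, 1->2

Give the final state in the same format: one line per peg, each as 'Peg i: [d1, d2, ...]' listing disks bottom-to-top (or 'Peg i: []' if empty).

After move 1 (0->1):
Peg 0: [3]
Peg 1: [5, 1]
Peg 2: [6, 4, 2]

After move 2 (1->0):
Peg 0: [3, 1]
Peg 1: [5]
Peg 2: [6, 4, 2]

After move 3 (2->1):
Peg 0: [3, 1]
Peg 1: [5, 2]
Peg 2: [6, 4]

After move 4 (1->2):
Peg 0: [3, 1]
Peg 1: [5]
Peg 2: [6, 4, 2]

Answer: Peg 0: [3, 1]
Peg 1: [5]
Peg 2: [6, 4, 2]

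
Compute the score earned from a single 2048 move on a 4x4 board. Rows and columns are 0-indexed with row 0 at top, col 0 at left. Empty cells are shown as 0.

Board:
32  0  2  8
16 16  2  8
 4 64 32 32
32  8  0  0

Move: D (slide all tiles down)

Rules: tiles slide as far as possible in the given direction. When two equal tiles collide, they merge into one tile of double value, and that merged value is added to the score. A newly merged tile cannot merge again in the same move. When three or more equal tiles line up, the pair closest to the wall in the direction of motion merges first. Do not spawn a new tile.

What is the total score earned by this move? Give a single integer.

Answer: 20

Derivation:
Slide down:
col 0: [32, 16, 4, 32] -> [32, 16, 4, 32]  score +0 (running 0)
col 1: [0, 16, 64, 8] -> [0, 16, 64, 8]  score +0 (running 0)
col 2: [2, 2, 32, 0] -> [0, 0, 4, 32]  score +4 (running 4)
col 3: [8, 8, 32, 0] -> [0, 0, 16, 32]  score +16 (running 20)
Board after move:
32  0  0  0
16 16  0  0
 4 64  4 16
32  8 32 32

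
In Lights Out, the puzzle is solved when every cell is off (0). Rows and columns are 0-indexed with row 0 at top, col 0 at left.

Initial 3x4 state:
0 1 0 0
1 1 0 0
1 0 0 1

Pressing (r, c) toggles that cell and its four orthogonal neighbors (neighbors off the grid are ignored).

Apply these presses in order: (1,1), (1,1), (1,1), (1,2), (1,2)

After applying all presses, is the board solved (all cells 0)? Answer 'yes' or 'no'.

Answer: no

Derivation:
After press 1 at (1,1):
0 0 0 0
0 0 1 0
1 1 0 1

After press 2 at (1,1):
0 1 0 0
1 1 0 0
1 0 0 1

After press 3 at (1,1):
0 0 0 0
0 0 1 0
1 1 0 1

After press 4 at (1,2):
0 0 1 0
0 1 0 1
1 1 1 1

After press 5 at (1,2):
0 0 0 0
0 0 1 0
1 1 0 1

Lights still on: 4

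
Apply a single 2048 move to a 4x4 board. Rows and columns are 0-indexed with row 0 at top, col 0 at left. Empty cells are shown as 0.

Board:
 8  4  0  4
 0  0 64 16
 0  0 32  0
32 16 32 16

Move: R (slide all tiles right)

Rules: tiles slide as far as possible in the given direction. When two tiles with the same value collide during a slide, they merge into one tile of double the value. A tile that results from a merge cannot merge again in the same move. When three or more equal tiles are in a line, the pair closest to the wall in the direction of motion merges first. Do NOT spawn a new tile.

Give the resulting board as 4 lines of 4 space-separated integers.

Slide right:
row 0: [8, 4, 0, 4] -> [0, 0, 8, 8]
row 1: [0, 0, 64, 16] -> [0, 0, 64, 16]
row 2: [0, 0, 32, 0] -> [0, 0, 0, 32]
row 3: [32, 16, 32, 16] -> [32, 16, 32, 16]

Answer:  0  0  8  8
 0  0 64 16
 0  0  0 32
32 16 32 16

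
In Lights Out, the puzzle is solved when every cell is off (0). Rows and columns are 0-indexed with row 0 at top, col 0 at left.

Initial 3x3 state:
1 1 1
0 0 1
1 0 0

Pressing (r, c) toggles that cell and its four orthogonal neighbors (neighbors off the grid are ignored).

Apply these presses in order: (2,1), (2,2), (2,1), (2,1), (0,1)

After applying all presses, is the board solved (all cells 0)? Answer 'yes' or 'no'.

After press 1 at (2,1):
1 1 1
0 1 1
0 1 1

After press 2 at (2,2):
1 1 1
0 1 0
0 0 0

After press 3 at (2,1):
1 1 1
0 0 0
1 1 1

After press 4 at (2,1):
1 1 1
0 1 0
0 0 0

After press 5 at (0,1):
0 0 0
0 0 0
0 0 0

Lights still on: 0

Answer: yes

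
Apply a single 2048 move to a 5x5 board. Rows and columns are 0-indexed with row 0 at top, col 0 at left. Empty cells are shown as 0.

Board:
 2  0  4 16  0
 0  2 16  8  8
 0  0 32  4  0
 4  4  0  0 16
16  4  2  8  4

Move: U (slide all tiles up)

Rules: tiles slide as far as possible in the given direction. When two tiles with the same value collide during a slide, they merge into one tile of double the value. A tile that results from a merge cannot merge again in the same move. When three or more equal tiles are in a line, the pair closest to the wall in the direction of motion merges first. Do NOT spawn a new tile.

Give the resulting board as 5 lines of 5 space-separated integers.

Slide up:
col 0: [2, 0, 0, 4, 16] -> [2, 4, 16, 0, 0]
col 1: [0, 2, 0, 4, 4] -> [2, 8, 0, 0, 0]
col 2: [4, 16, 32, 0, 2] -> [4, 16, 32, 2, 0]
col 3: [16, 8, 4, 0, 8] -> [16, 8, 4, 8, 0]
col 4: [0, 8, 0, 16, 4] -> [8, 16, 4, 0, 0]

Answer:  2  2  4 16  8
 4  8 16  8 16
16  0 32  4  4
 0  0  2  8  0
 0  0  0  0  0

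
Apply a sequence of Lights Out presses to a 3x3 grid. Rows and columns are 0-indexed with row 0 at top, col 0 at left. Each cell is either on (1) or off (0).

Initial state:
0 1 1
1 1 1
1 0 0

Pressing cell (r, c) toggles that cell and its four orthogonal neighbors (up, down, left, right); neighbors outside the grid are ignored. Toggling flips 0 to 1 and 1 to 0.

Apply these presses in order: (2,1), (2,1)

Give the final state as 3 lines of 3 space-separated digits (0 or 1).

Answer: 0 1 1
1 1 1
1 0 0

Derivation:
After press 1 at (2,1):
0 1 1
1 0 1
0 1 1

After press 2 at (2,1):
0 1 1
1 1 1
1 0 0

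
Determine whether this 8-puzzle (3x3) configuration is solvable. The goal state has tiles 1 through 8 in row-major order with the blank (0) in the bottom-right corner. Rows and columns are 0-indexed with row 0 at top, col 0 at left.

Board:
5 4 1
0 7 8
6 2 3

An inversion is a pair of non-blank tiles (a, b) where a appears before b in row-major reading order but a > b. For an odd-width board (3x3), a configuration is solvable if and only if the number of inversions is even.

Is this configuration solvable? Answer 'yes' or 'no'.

Answer: no

Derivation:
Inversions (pairs i<j in row-major order where tile[i] > tile[j] > 0): 15
15 is odd, so the puzzle is not solvable.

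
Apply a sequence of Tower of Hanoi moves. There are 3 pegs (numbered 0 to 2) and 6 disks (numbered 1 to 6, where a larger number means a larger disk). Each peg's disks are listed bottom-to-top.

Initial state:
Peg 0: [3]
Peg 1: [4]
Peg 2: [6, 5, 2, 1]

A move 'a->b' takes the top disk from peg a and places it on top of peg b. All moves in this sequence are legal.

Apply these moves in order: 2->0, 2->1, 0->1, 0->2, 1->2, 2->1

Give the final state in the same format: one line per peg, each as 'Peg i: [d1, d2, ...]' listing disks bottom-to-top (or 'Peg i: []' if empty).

Answer: Peg 0: []
Peg 1: [4, 2, 1]
Peg 2: [6, 5, 3]

Derivation:
After move 1 (2->0):
Peg 0: [3, 1]
Peg 1: [4]
Peg 2: [6, 5, 2]

After move 2 (2->1):
Peg 0: [3, 1]
Peg 1: [4, 2]
Peg 2: [6, 5]

After move 3 (0->1):
Peg 0: [3]
Peg 1: [4, 2, 1]
Peg 2: [6, 5]

After move 4 (0->2):
Peg 0: []
Peg 1: [4, 2, 1]
Peg 2: [6, 5, 3]

After move 5 (1->2):
Peg 0: []
Peg 1: [4, 2]
Peg 2: [6, 5, 3, 1]

After move 6 (2->1):
Peg 0: []
Peg 1: [4, 2, 1]
Peg 2: [6, 5, 3]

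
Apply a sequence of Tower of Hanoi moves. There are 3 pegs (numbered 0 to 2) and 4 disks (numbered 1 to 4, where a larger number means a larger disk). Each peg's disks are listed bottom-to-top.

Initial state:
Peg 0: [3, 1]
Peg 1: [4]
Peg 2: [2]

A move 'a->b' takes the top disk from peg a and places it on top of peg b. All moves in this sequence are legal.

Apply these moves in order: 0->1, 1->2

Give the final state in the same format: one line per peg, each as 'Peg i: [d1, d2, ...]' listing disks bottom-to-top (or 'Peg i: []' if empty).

After move 1 (0->1):
Peg 0: [3]
Peg 1: [4, 1]
Peg 2: [2]

After move 2 (1->2):
Peg 0: [3]
Peg 1: [4]
Peg 2: [2, 1]

Answer: Peg 0: [3]
Peg 1: [4]
Peg 2: [2, 1]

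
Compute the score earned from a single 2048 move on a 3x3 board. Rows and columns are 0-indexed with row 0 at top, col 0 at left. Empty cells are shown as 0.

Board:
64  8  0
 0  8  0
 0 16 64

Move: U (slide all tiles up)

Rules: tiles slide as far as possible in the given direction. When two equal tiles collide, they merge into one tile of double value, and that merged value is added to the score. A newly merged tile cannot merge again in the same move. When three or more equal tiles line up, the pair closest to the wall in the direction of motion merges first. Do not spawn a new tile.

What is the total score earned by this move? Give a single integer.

Answer: 16

Derivation:
Slide up:
col 0: [64, 0, 0] -> [64, 0, 0]  score +0 (running 0)
col 1: [8, 8, 16] -> [16, 16, 0]  score +16 (running 16)
col 2: [0, 0, 64] -> [64, 0, 0]  score +0 (running 16)
Board after move:
64 16 64
 0 16  0
 0  0  0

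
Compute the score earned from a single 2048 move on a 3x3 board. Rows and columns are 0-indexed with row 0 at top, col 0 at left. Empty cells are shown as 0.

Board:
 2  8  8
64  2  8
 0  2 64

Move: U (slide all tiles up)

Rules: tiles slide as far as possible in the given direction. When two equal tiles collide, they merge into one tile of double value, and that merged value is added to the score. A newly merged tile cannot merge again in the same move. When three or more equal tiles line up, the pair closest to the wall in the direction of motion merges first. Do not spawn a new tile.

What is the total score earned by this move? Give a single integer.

Answer: 20

Derivation:
Slide up:
col 0: [2, 64, 0] -> [2, 64, 0]  score +0 (running 0)
col 1: [8, 2, 2] -> [8, 4, 0]  score +4 (running 4)
col 2: [8, 8, 64] -> [16, 64, 0]  score +16 (running 20)
Board after move:
 2  8 16
64  4 64
 0  0  0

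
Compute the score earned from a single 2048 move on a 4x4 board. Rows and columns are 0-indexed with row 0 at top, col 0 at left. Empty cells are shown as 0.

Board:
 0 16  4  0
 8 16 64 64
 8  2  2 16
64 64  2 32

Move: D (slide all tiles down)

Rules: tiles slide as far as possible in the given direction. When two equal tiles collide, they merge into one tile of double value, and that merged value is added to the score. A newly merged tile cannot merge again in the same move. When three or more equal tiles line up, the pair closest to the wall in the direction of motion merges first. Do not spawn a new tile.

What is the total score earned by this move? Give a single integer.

Slide down:
col 0: [0, 8, 8, 64] -> [0, 0, 16, 64]  score +16 (running 16)
col 1: [16, 16, 2, 64] -> [0, 32, 2, 64]  score +32 (running 48)
col 2: [4, 64, 2, 2] -> [0, 4, 64, 4]  score +4 (running 52)
col 3: [0, 64, 16, 32] -> [0, 64, 16, 32]  score +0 (running 52)
Board after move:
 0  0  0  0
 0 32  4 64
16  2 64 16
64 64  4 32

Answer: 52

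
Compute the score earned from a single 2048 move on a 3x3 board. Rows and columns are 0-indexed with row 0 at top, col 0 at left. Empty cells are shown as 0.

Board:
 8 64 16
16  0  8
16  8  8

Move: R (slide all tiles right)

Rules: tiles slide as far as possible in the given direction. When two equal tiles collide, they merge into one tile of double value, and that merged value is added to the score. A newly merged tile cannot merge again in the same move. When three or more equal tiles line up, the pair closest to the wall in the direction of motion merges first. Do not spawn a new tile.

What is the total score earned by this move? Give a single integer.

Slide right:
row 0: [8, 64, 16] -> [8, 64, 16]  score +0 (running 0)
row 1: [16, 0, 8] -> [0, 16, 8]  score +0 (running 0)
row 2: [16, 8, 8] -> [0, 16, 16]  score +16 (running 16)
Board after move:
 8 64 16
 0 16  8
 0 16 16

Answer: 16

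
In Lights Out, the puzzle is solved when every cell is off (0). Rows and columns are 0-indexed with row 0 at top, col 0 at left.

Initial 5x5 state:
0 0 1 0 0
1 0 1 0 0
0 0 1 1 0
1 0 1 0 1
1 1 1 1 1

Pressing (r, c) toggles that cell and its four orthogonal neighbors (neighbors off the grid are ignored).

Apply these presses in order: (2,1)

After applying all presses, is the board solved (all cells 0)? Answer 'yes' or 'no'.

After press 1 at (2,1):
0 0 1 0 0
1 1 1 0 0
1 1 0 1 0
1 1 1 0 1
1 1 1 1 1

Lights still on: 16

Answer: no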